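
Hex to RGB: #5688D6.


56 → 86 (R)
88 → 136 (G)
D6 → 214 (B)
= RGB(86, 136, 214)


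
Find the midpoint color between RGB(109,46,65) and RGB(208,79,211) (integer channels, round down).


Midpoint: each channel = ⌊(C₁+C₂)/2⌋
R: ⌊(109+208)/2⌋ = 158
G: ⌊(46+79)/2⌋ = 62
B: ⌊(65+211)/2⌋ = 138
= RGB(158, 62, 138)


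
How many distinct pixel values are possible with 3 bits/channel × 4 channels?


Total bits = 3 bits/channel × 4 channels = 12 bits
Distinct pixel values = 2^12
= 4,096 pixel values


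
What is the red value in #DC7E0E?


Color: #DC7E0E
R = DC = 220
G = 7E = 126
B = 0E = 14
Red = 220


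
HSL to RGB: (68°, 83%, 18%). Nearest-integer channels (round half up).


H=68°, S=0.83, L=0.18
C = (1-|2L-1|)×S = (1-|-0.64|)×0.83 = 0.2988
H' = H/60 = 68/60 ≈ 1.1333; X = C×(1-|H' mod 2 - 1|) = 0.25896
m = L - C/2 = 0.18 - 0.1494 = 0.0306
Sector ⌊H'⌋ = 1 → (R',G',B') = (0.25896, 0.2988, 0.0)
RGB = ((R'+m)×255, (G'+m)×255, (B'+m)×255) = (73.8378, 83.997, 7.803)
Round half up → RGB(74, 84, 8)


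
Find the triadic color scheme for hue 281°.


Triadic: equally spaced at 120° intervals
H1 = 281°
H2 = (281 + 120) mod 360 = 41°
H3 = (281 + 240) mod 360 = 161°
Triadic = 281°, 41°, 161°


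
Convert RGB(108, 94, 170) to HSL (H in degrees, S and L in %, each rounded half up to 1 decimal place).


Normalize: R'=108/255≈0.4235, G'=94/255≈0.3686, B'=170/255≈0.6667
Max=170/255, Min=94/255, Δ=Max-Min=76/255
L = (Max+Min)/2 = (170+94)/510 = 264/510 = 0.51764… → L = 51.8%
L > 0.5 → S = Δ/(2-Max-Min) = 76/(510-170-94) = 76/246 = 0.30894… → S = 30.9%
(the 1/255 factors cancel in S and H, so raw channel differences can be used)
Max is B' → H = 60 × ((R-G)/Δ + 4) = 60 × ((108-94)/76 + 4)
  14/76 + 4 = 0.1842… + 4 = 4.1842…
  H = 60 × 4.1842… = 251.052…° → H = 251.1°
= HSL(251.1°, 30.9%, 51.8%)


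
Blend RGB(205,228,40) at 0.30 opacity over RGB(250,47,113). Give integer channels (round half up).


C = α×F + (1-α)×B, with 1-α = 0.70
R: 0.30×205 + 0.70×250 = 61.50 + 175.00 = 236.50 → 237
G: 0.30×228 + 0.70×47 = 68.40 + 32.90 = 101.30 → 101
B: 0.30×40 + 0.70×113 = 12.00 + 79.10 = 91.10 → 91
= RGB(237, 101, 91)


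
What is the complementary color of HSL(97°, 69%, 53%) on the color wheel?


Complement = opposite side of color wheel = hue + 180°
H' = (97 + 180) mod 360 = 277°
S and L unchanged.
= HSL(277°, 69%, 53%)


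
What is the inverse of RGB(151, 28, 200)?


Invert: (255-R, 255-G, 255-B)
R: 255-151 = 104
G: 255-28 = 227
B: 255-200 = 55
= RGB(104, 227, 55)


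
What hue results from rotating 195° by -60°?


New hue = (H + rotation) mod 360
New hue = (195 -60) mod 360
= 135 mod 360
= 135°


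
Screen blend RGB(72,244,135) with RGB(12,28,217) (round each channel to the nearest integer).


Screen: C = 255 - (255-A)×(255-B)/255, rounded to nearest integer
R: 255 - (255-72)×(255-12)/255 = 255 - 44469/255 ≈ 255 - 174.388 = 80.612 → 81
G: 255 - (255-244)×(255-28)/255 = 255 - 2497/255 ≈ 255 - 9.792 = 245.208 → 245
B: 255 - (255-135)×(255-217)/255 = 255 - 4560/255 ≈ 255 - 17.882 = 237.118 → 237
= RGB(81, 245, 237)


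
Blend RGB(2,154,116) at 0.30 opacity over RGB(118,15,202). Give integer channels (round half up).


C = α×F + (1-α)×B, with 1-α = 0.70
R: 0.30×2 + 0.70×118 = 0.60 + 82.60 = 83.20 → 83
G: 0.30×154 + 0.70×15 = 46.20 + 10.50 = 56.70 → 57
B: 0.30×116 + 0.70×202 = 34.80 + 141.40 = 176.20 → 176
= RGB(83, 57, 176)


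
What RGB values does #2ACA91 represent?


2A → 42 (R)
CA → 202 (G)
91 → 145 (B)
= RGB(42, 202, 145)


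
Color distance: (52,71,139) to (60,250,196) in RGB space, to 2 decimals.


d = √[(R₁-R₂)² + (G₁-G₂)² + (B₁-B₂)²]
d = √[(52-60)² + (71-250)² + (139-196)²]
d = √[64 + 32041 + 3249]
d = √35354
d ≈ 188.03


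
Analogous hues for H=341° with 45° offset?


Base hue: 341°
Left analog: (341 - 45) mod 360 = 296°
Right analog: (341 + 45) mod 360 = 26°
Analogous hues = 296° and 26°


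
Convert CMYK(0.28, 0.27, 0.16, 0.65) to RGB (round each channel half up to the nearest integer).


R = 255 × (1-C) × (1-K) = 255 × 0.72 × 0.35 = 64.26 → 64
G = 255 × (1-M) × (1-K) = 255 × 0.73 × 0.35 = 65.1525 → 65
B = 255 × (1-Y) × (1-K) = 255 × 0.84 × 0.35 = 74.97 → 75
= RGB(64, 65, 75)


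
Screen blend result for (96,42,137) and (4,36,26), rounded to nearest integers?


Screen: C = 255 - (255-A)×(255-B)/255, rounded to nearest integer
R: 255 - (255-96)×(255-4)/255 = 255 - 39909/255 ≈ 255 - 156.506 = 98.494 → 98
G: 255 - (255-42)×(255-36)/255 = 255 - 46647/255 ≈ 255 - 182.929 = 72.071 → 72
B: 255 - (255-137)×(255-26)/255 = 255 - 27022/255 ≈ 255 - 105.969 = 149.031 → 149
= RGB(98, 72, 149)


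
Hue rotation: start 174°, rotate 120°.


New hue = (H + rotation) mod 360
New hue = (174 + 120) mod 360
= 294 mod 360
= 294°


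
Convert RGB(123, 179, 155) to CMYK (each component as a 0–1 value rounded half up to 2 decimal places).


R'=123/255≈0.4824, G'=179/255≈0.7020, B'=155/255≈0.6078
K = 1 - max(R',G',B') = 1 - 179/255 = 76/255 = 0.29803… → 0.30
(1-R'-K)/(1-K) simplifies to (max-R)/max with max = 179:
C = (179-123)/179 = 56/179 = 0.31284… → 0.31
M = (179-179)/179 = 0/179 = 0 → 0.00
Y = (179-155)/179 = 24/179 = 0.13407… → 0.13
= CMYK(0.31, 0.00, 0.13, 0.30)


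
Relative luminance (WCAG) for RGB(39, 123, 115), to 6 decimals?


Linearize each channel (sRGB transfer function): c = v/255; c_lin = c/12.92 if c ≤ 0.04045, else ((c+0.055)/1.055)^2.4
  R: 39/255 ≈ 0.152941 > 0.04045 → ((0.152941+0.055)/1.055)^2.4 ≈ 0.020289
  G: 123/255 ≈ 0.482353 > 0.04045 → ((0.482353+0.055)/1.055)^2.4 ≈ 0.198069
  B: 115/255 ≈ 0.450980 > 0.04045 → ((0.450980+0.055)/1.055)^2.4 ≈ 0.171441
R_lin = 0.020289, G_lin = 0.198069, B_lin = 0.171441
L = 0.2126×R + 0.7152×G + 0.0722×B
L = 0.2126×0.020289 + 0.7152×0.198069 + 0.0722×0.171441
L ≈ 0.158351


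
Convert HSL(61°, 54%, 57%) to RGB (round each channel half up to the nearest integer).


H=61°, S=0.54, L=0.57
C = (1-|2L-1|)×S = (1-|0.14|)×0.54 = 0.4644
H' = H/60 = 61/60 ≈ 1.0167; X = C×(1-|H' mod 2 - 1|) = 0.45666
m = L - C/2 = 0.57 - 0.2322 = 0.3378
Sector ⌊H'⌋ = 1 → (R',G',B') = (0.45666, 0.4644, 0.0)
RGB = ((R'+m)×255, (G'+m)×255, (B'+m)×255) = (202.5873, 204.561, 86.139)
Round half up → RGB(203, 205, 86)


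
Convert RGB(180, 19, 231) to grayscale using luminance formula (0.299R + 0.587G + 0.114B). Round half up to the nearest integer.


Gray = 0.299×R + 0.587×G + 0.114×B
Gray = 0.299×180 + 0.587×19 + 0.114×231
Gray = 53.820 + 11.153 + 26.334
Gray = 91.307 → round half up → 91
Gray = 91


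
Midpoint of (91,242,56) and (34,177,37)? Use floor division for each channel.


Midpoint: each channel = ⌊(C₁+C₂)/2⌋
R: ⌊(91+34)/2⌋ = 62
G: ⌊(242+177)/2⌋ = 209
B: ⌊(56+37)/2⌋ = 46
= RGB(62, 209, 46)


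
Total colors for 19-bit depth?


Colors = 2^bits = 2^19
= 524,288 colors


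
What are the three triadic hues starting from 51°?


Triadic: equally spaced at 120° intervals
H1 = 51°
H2 = (51 + 120) mod 360 = 171°
H3 = (51 + 240) mod 360 = 291°
Triadic = 51°, 171°, 291°


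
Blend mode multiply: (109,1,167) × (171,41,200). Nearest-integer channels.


Multiply: C = A×B/255, rounded to nearest integer
R: 109×171/255 = 18639/255 ≈ 73.094 → 73
G: 1×41/255 = 41/255 ≈ 0.161 → 0
B: 167×200/255 = 33400/255 ≈ 130.980 → 131
= RGB(73, 0, 131)


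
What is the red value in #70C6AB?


Color: #70C6AB
R = 70 = 112
G = C6 = 198
B = AB = 171
Red = 112


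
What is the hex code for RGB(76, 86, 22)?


R = 76 → 4C (hex)
G = 86 → 56 (hex)
B = 22 → 16 (hex)
Hex = #4C5616


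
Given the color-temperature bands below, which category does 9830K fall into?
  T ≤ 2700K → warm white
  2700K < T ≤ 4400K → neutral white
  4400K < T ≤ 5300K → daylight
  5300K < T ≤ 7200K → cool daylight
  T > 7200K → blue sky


Temperature: 9830K
9830K > 7200K → blue sky
Classification: blue sky


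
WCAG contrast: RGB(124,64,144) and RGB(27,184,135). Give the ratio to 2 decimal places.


Linearize each sRGB channel c=v/255: c/12.92 if c ≤ 0.04045 else ((c+0.055)/1.055)^2.4
L = 0.2126×R_lin + 0.7152×G_lin + 0.0722×B_lin
Color 1 (124,64,144):
  R=124: 124/255≈0.4863 > 0.04045 → ((0.4863+0.055)/1.055)^2.4 ≈ 0.20156
  G=64: 64/255≈0.2510 > 0.04045 → ((0.2510+0.055)/1.055)^2.4 ≈ 0.05127
  B=144: 144/255≈0.5647 > 0.04045 → ((0.5647+0.055)/1.055)^2.4 ≈ 0.27889
  L1 = 0.2126×0.20156 + 0.7152×0.05127 + 0.0722×0.27889 ≈ 0.09965
Color 2 (27,184,135):
  R=27: 27/255≈0.1059 > 0.04045 → ((0.1059+0.055)/1.055)^2.4 ≈ 0.01096
  G=184: 184/255≈0.7216 > 0.04045 → ((0.7216+0.055)/1.055)^2.4 ≈ 0.47932
  B=135: 135/255≈0.5294 > 0.04045 → ((0.5294+0.055)/1.055)^2.4 ≈ 0.24228
  L2 = 0.2126×0.01096 + 0.7152×0.47932 + 0.0722×0.24228 ≈ 0.36263
Lighter = 0.36263, Darker = 0.09965
Ratio = (L_lighter + 0.05) / (L_darker + 0.05)
Ratio = (0.36263 + 0.05) / (0.09965 + 0.05) = 0.41263 / 0.14965 ≈ 2.7572
Ratio ≈ 2.76:1


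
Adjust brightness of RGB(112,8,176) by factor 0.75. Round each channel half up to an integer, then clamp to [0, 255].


Multiply each channel by 0.75, round half up, clamp to [0, 255]
R: 112×0.75 = 84
G: 8×0.75 = 6
B: 176×0.75 = 132
= RGB(84, 6, 132)


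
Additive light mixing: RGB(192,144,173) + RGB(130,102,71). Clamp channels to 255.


Additive: each channel = min(255, C₁+C₂)
R: 192+130 = 322 → 255
G: 144+102 = 246 → 246
B: 173+71 = 244 → 244
= RGB(255, 246, 244)


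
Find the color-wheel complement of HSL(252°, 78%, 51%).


Complement = opposite side of color wheel = hue + 180°
H' = (252 + 180) mod 360 = 72°
S and L unchanged.
= HSL(72°, 78%, 51%)


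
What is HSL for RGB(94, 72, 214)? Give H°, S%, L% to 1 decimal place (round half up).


Normalize: R'=94/255≈0.3686, G'=72/255≈0.2824, B'=214/255≈0.8392
Max=214/255, Min=72/255, Δ=Max-Min=142/255
L = (Max+Min)/2 = (214+72)/510 = 286/510 = 0.56078… → L = 56.1%
L > 0.5 → S = Δ/(2-Max-Min) = 142/(510-214-72) = 142/224 = 0.63392… → S = 63.4%
(the 1/255 factors cancel in S and H, so raw channel differences can be used)
Max is B' → H = 60 × ((R-G)/Δ + 4) = 60 × ((94-72)/142 + 4)
  22/142 + 4 = 0.1549… + 4 = 4.1549…
  H = 60 × 4.1549… = 249.295…° → H = 249.3°
= HSL(249.3°, 63.4%, 56.1%)


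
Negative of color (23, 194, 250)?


Invert: (255-R, 255-G, 255-B)
R: 255-23 = 232
G: 255-194 = 61
B: 255-250 = 5
= RGB(232, 61, 5)


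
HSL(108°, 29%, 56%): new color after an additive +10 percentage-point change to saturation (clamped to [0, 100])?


Original S = 29%
Adjustment = +10 percentage points
New S = 29 + (10) = 39
Clamp to [0, 100] → 39
= HSL(108°, 39%, 56%)


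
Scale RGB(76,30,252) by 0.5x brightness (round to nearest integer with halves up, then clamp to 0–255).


Multiply each channel by 0.5, round half up, clamp to [0, 255]
R: 76×0.5 = 38
G: 30×0.5 = 15
B: 252×0.5 = 126
= RGB(38, 15, 126)


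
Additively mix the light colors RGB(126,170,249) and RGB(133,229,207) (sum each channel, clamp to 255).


Additive: each channel = min(255, C₁+C₂)
R: 126+133 = 259 → 255
G: 170+229 = 399 → 255
B: 249+207 = 456 → 255
= RGB(255, 255, 255)


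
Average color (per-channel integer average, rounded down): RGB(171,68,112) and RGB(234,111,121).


Midpoint: each channel = ⌊(C₁+C₂)/2⌋
R: ⌊(171+234)/2⌋ = 202
G: ⌊(68+111)/2⌋ = 89
B: ⌊(112+121)/2⌋ = 116
= RGB(202, 89, 116)


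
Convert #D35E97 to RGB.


D3 → 211 (R)
5E → 94 (G)
97 → 151 (B)
= RGB(211, 94, 151)


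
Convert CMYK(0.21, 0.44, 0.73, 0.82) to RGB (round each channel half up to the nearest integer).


R = 255 × (1-C) × (1-K) = 255 × 0.79 × 0.18 = 36.261 → 36
G = 255 × (1-M) × (1-K) = 255 × 0.56 × 0.18 = 25.704 → 26
B = 255 × (1-Y) × (1-K) = 255 × 0.27 × 0.18 = 12.393 → 12
= RGB(36, 26, 12)


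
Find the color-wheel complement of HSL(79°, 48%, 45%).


Complement = opposite side of color wheel = hue + 180°
H' = (79 + 180) mod 360 = 259°
S and L unchanged.
= HSL(259°, 48%, 45%)


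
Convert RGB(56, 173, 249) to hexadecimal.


R = 56 → 38 (hex)
G = 173 → AD (hex)
B = 249 → F9 (hex)
Hex = #38ADF9


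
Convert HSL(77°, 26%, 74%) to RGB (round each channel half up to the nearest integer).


H=77°, S=0.26, L=0.74
C = (1-|2L-1|)×S = (1-|0.48|)×0.26 = 0.1352
H' = H/60 = 77/60 ≈ 1.2833; X = C×(1-|H' mod 2 - 1|) ≈ 0.0969
m = L - C/2 = 0.74 - 0.0676 = 0.6724
Sector ⌊H'⌋ = 1 → (R',G',B') = (≈0.0969, 0.1352, 0.0)
RGB = ((R'+m)×255, (G'+m)×255, (B'+m)×255) = (196.1698, 205.938, 171.462)
Round half up → RGB(196, 206, 171)


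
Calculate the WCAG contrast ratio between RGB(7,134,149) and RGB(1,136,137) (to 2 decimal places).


Linearize each sRGB channel c=v/255: c/12.92 if c ≤ 0.04045 else ((c+0.055)/1.055)^2.4
L = 0.2126×R_lin + 0.7152×G_lin + 0.0722×B_lin
Color 1 (7,134,149):
  R=7: 7/255≈0.0275 ≤ 0.04045 → 0.0275/12.92 ≈ 0.00212
  G=134: 134/255≈0.5255 > 0.04045 → ((0.5255+0.055)/1.055)^2.4 ≈ 0.23840
  B=149: 149/255≈0.5843 > 0.04045 → ((0.5843+0.055)/1.055)^2.4 ≈ 0.30054
  L1 = 0.2126×0.00212 + 0.7152×0.23840 + 0.0722×0.30054 ≈ 0.19265
Color 2 (1,136,137):
  R=1: 1/255≈0.0039 ≤ 0.04045 → 0.0039/12.92 ≈ 0.00030
  G=136: 136/255≈0.5333 > 0.04045 → ((0.5333+0.055)/1.055)^2.4 ≈ 0.24620
  B=137: 137/255≈0.5373 > 0.04045 → ((0.5373+0.055)/1.055)^2.4 ≈ 0.25016
  L2 = 0.2126×0.00030 + 0.7152×0.24620 + 0.0722×0.25016 ≈ 0.19421
Lighter = 0.19421, Darker = 0.19265
Ratio = (L_lighter + 0.05) / (L_darker + 0.05)
Ratio = (0.19421 + 0.05) / (0.19265 + 0.05) = 0.24421 / 0.24265 ≈ 1.0064
Ratio ≈ 1.01:1


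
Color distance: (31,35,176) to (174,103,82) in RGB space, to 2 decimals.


d = √[(R₁-R₂)² + (G₁-G₂)² + (B₁-B₂)²]
d = √[(31-174)² + (35-103)² + (176-82)²]
d = √[20449 + 4624 + 8836]
d = √33909
d ≈ 184.14


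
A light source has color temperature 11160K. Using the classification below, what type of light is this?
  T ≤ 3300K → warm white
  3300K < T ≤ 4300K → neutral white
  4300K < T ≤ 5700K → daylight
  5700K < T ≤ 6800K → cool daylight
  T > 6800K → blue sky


Temperature: 11160K
11160K > 6800K → blue sky
Classification: blue sky


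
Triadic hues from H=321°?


Triadic: equally spaced at 120° intervals
H1 = 321°
H2 = (321 + 120) mod 360 = 81°
H3 = (321 + 240) mod 360 = 201°
Triadic = 321°, 81°, 201°


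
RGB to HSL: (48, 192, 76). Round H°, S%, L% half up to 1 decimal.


Normalize: R'=48/255≈0.1882, G'=192/255≈0.7529, B'=76/255≈0.2980
Max=192/255, Min=48/255, Δ=Max-Min=144/255
L = (Max+Min)/2 = (192+48)/510 = 240/510 = 0.47058… → L = 47.1%
L ≤ 0.5 → S = Δ/(Max+Min) = 144/(192+48) = 144/240 = 0.6 → S = 60.0%
(the 1/255 factors cancel in S and H, so raw channel differences can be used)
Max is G' → H = 60 × ((B-R)/Δ + 2) = 60 × ((76-48)/144 + 2)
  28/144 + 2 = 0.1944… + 2 = 2.1944…
  H = 60 × 2.1944… = 131.666…° → H = 131.7°
= HSL(131.7°, 60.0%, 47.1%)


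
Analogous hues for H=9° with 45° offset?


Base hue: 9°
Left analog: (9 - 45) mod 360 = 324°
Right analog: (9 + 45) mod 360 = 54°
Analogous hues = 324° and 54°


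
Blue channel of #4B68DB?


Color: #4B68DB
R = 4B = 75
G = 68 = 104
B = DB = 219
Blue = 219


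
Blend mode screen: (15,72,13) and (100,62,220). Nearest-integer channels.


Screen: C = 255 - (255-A)×(255-B)/255, rounded to nearest integer
R: 255 - (255-15)×(255-100)/255 = 255 - 37200/255 ≈ 255 - 145.882 = 109.118 → 109
G: 255 - (255-72)×(255-62)/255 = 255 - 35319/255 ≈ 255 - 138.506 = 116.494 → 116
B: 255 - (255-13)×(255-220)/255 = 255 - 8470/255 ≈ 255 - 33.216 = 221.784 → 222
= RGB(109, 116, 222)


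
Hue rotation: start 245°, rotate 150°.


New hue = (H + rotation) mod 360
New hue = (245 + 150) mod 360
= 395 mod 360
= 35°


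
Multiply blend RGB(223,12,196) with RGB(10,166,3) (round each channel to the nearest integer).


Multiply: C = A×B/255, rounded to nearest integer
R: 223×10/255 = 2230/255 ≈ 8.745 → 9
G: 12×166/255 = 1992/255 ≈ 7.812 → 8
B: 196×3/255 = 588/255 ≈ 2.306 → 2
= RGB(9, 8, 2)


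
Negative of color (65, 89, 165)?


Invert: (255-R, 255-G, 255-B)
R: 255-65 = 190
G: 255-89 = 166
B: 255-165 = 90
= RGB(190, 166, 90)


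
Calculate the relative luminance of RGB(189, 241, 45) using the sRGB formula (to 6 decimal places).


Linearize each channel (sRGB transfer function): c = v/255; c_lin = c/12.92 if c ≤ 0.04045, else ((c+0.055)/1.055)^2.4
  R: 189/255 ≈ 0.741176 > 0.04045 → ((0.741176+0.055)/1.055)^2.4 ≈ 0.508881
  G: 241/255 ≈ 0.945098 > 0.04045 → ((0.945098+0.055)/1.055)^2.4 ≈ 0.879622
  B: 45/255 ≈ 0.176471 > 0.04045 → ((0.176471+0.055)/1.055)^2.4 ≈ 0.026241
R_lin = 0.508881, G_lin = 0.879622, B_lin = 0.026241
L = 0.2126×R + 0.7152×G + 0.0722×B
L = 0.2126×0.508881 + 0.7152×0.879622 + 0.0722×0.026241
L ≈ 0.739189


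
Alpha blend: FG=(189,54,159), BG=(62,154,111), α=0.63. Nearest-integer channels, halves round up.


C = α×F + (1-α)×B, with 1-α = 0.37
R: 0.63×189 + 0.37×62 = 119.07 + 22.94 = 142.01 → 142
G: 0.63×54 + 0.37×154 = 34.02 + 56.98 = 91.00 → 91
B: 0.63×159 + 0.37×111 = 100.17 + 41.07 = 141.24 → 141
= RGB(142, 91, 141)


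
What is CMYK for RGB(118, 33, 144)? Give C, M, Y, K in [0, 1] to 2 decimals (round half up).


R'=118/255≈0.4627, G'=33/255≈0.1294, B'=144/255≈0.5647
K = 1 - max(R',G',B') = 1 - 144/255 = 111/255 = 0.43529… → 0.44
(1-R'-K)/(1-K) simplifies to (max-R)/max with max = 144:
C = (144-118)/144 = 26/144 = 0.18055… → 0.18
M = (144-33)/144 = 111/144 = 0.77083… → 0.77
Y = (144-144)/144 = 0/144 = 0 → 0.00
= CMYK(0.18, 0.77, 0.00, 0.44)


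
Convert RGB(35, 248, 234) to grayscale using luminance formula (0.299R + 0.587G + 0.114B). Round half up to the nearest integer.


Gray = 0.299×R + 0.587×G + 0.114×B
Gray = 0.299×35 + 0.587×248 + 0.114×234
Gray = 10.465 + 145.576 + 26.676
Gray = 182.717 → round half up → 183
Gray = 183


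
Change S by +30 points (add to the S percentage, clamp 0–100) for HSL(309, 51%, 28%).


Original S = 51%
Adjustment = +30 percentage points
New S = 51 + (30) = 81
Clamp to [0, 100] → 81
= HSL(309°, 81%, 28%)


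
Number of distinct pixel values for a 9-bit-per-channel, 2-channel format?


Total bits = 9 bits/channel × 2 channels = 18 bits
Distinct pixel values = 2^18
= 262,144 pixel values


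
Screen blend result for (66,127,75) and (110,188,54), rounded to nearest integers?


Screen: C = 255 - (255-A)×(255-B)/255, rounded to nearest integer
R: 255 - (255-66)×(255-110)/255 = 255 - 27405/255 ≈ 255 - 107.471 = 147.529 → 148
G: 255 - (255-127)×(255-188)/255 = 255 - 8576/255 ≈ 255 - 33.631 = 221.369 → 221
B: 255 - (255-75)×(255-54)/255 = 255 - 36180/255 ≈ 255 - 141.882 = 113.118 → 113
= RGB(148, 221, 113)


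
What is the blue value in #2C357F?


Color: #2C357F
R = 2C = 44
G = 35 = 53
B = 7F = 127
Blue = 127


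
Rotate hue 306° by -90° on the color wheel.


New hue = (H + rotation) mod 360
New hue = (306 -90) mod 360
= 216 mod 360
= 216°


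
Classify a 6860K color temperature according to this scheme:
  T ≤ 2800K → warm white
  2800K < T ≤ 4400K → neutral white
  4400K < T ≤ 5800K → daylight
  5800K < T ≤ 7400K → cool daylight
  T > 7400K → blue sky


Temperature: 6860K
5800K < 6860K ≤ 7400K → cool daylight
Classification: cool daylight


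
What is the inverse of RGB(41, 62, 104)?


Invert: (255-R, 255-G, 255-B)
R: 255-41 = 214
G: 255-62 = 193
B: 255-104 = 151
= RGB(214, 193, 151)


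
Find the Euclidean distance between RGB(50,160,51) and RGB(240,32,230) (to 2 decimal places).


d = √[(R₁-R₂)² + (G₁-G₂)² + (B₁-B₂)²]
d = √[(50-240)² + (160-32)² + (51-230)²]
d = √[36100 + 16384 + 32041]
d = √84525
d ≈ 290.73


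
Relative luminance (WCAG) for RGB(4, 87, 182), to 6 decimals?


Linearize each channel (sRGB transfer function): c = v/255; c_lin = c/12.92 if c ≤ 0.04045, else ((c+0.055)/1.055)^2.4
  R: 4/255 ≈ 0.015686 ≤ 0.04045 → 0.015686/12.92 ≈ 0.001214
  G: 87/255 ≈ 0.341176 > 0.04045 → ((0.341176+0.055)/1.055)^2.4 ≈ 0.095307
  B: 182/255 ≈ 0.713725 > 0.04045 → ((0.713725+0.055)/1.055)^2.4 ≈ 0.467784
R_lin = 0.001214, G_lin = 0.095307, B_lin = 0.467784
L = 0.2126×R + 0.7152×G + 0.0722×B
L = 0.2126×0.001214 + 0.7152×0.095307 + 0.0722×0.467784
L ≈ 0.102196


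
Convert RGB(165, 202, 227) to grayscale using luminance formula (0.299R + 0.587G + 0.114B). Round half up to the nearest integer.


Gray = 0.299×R + 0.587×G + 0.114×B
Gray = 0.299×165 + 0.587×202 + 0.114×227
Gray = 49.335 + 118.574 + 25.878
Gray = 193.787 → round half up → 194
Gray = 194


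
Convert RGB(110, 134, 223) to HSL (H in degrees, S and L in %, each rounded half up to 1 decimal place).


Normalize: R'=110/255≈0.4314, G'=134/255≈0.5255, B'=223/255≈0.8745
Max=223/255, Min=110/255, Δ=Max-Min=113/255
L = (Max+Min)/2 = (223+110)/510 = 333/510 = 0.65294… → L = 65.3%
L > 0.5 → S = Δ/(2-Max-Min) = 113/(510-223-110) = 113/177 = 0.63841… → S = 63.8%
(the 1/255 factors cancel in S and H, so raw channel differences can be used)
Max is B' → H = 60 × ((R-G)/Δ + 4) = 60 × ((110-134)/113 + 4)
  -24/113 + 4 = -0.2123… + 4 = 3.7876…
  H = 60 × 3.7876… = 227.256…° → H = 227.3°
= HSL(227.3°, 63.8%, 65.3%)


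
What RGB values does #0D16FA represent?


0D → 13 (R)
16 → 22 (G)
FA → 250 (B)
= RGB(13, 22, 250)


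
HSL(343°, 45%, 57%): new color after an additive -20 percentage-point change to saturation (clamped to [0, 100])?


Original S = 45%
Adjustment = -20 percentage points
New S = 45 + (-20) = 25
Clamp to [0, 100] → 25
= HSL(343°, 25%, 57%)


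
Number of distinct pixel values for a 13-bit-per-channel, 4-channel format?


Total bits = 13 bits/channel × 4 channels = 52 bits
Distinct pixel values = 2^52
= 4,503,599,627,370,496 pixel values


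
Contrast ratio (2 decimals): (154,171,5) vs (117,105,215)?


Linearize each sRGB channel c=v/255: c/12.92 if c ≤ 0.04045 else ((c+0.055)/1.055)^2.4
L = 0.2126×R_lin + 0.7152×G_lin + 0.0722×B_lin
Color 1 (154,171,5):
  R=154: 154/255≈0.6039 > 0.04045 → ((0.6039+0.055)/1.055)^2.4 ≈ 0.32314
  G=171: 171/255≈0.6706 > 0.04045 → ((0.6706+0.055)/1.055)^2.4 ≈ 0.40724
  B=5: 5/255≈0.0196 ≤ 0.04045 → 0.0196/12.92 ≈ 0.00152
  L1 = 0.2126×0.32314 + 0.7152×0.40724 + 0.0722×0.00152 ≈ 0.36007
Color 2 (117,105,215):
  R=117: 117/255≈0.4588 > 0.04045 → ((0.4588+0.055)/1.055)^2.4 ≈ 0.17789
  G=105: 105/255≈0.4118 > 0.04045 → ((0.4118+0.055)/1.055)^2.4 ≈ 0.14126
  B=215: 215/255≈0.8431 > 0.04045 → ((0.8431+0.055)/1.055)^2.4 ≈ 0.67954
  L2 = 0.2126×0.17789 + 0.7152×0.14126 + 0.0722×0.67954 ≈ 0.18791
Lighter = 0.36007, Darker = 0.18791
Ratio = (L_lighter + 0.05) / (L_darker + 0.05)
Ratio = (0.36007 + 0.05) / (0.18791 + 0.05) = 0.41007 / 0.23791 ≈ 1.7236
Ratio ≈ 1.72:1


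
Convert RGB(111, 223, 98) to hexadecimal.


R = 111 → 6F (hex)
G = 223 → DF (hex)
B = 98 → 62 (hex)
Hex = #6FDF62


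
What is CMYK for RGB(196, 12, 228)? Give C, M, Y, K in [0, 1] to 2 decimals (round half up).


R'=196/255≈0.7686, G'=12/255≈0.0471, B'=228/255≈0.8941
K = 1 - max(R',G',B') = 1 - 228/255 = 27/255 = 0.10588… → 0.11
(1-R'-K)/(1-K) simplifies to (max-R)/max with max = 228:
C = (228-196)/228 = 32/228 = 0.14035… → 0.14
M = (228-12)/228 = 216/228 = 0.94736… → 0.95
Y = (228-228)/228 = 0/228 = 0 → 0.00
= CMYK(0.14, 0.95, 0.00, 0.11)


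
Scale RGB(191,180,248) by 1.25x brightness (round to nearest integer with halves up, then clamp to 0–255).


Multiply each channel by 1.25, round half up, clamp to [0, 255]
R: 191×1.25 = 238.75 → round → 239
G: 180×1.25 = 225
B: 248×1.25 = 310 → clamp → 255
= RGB(239, 225, 255)


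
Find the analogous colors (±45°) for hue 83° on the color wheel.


Base hue: 83°
Left analog: (83 - 45) mod 360 = 38°
Right analog: (83 + 45) mod 360 = 128°
Analogous hues = 38° and 128°


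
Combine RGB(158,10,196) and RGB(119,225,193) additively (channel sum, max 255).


Additive: each channel = min(255, C₁+C₂)
R: 158+119 = 277 → 255
G: 10+225 = 235 → 235
B: 196+193 = 389 → 255
= RGB(255, 235, 255)


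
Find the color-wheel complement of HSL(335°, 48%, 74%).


Complement = opposite side of color wheel = hue + 180°
H' = (335 + 180) mod 360 = 155°
S and L unchanged.
= HSL(155°, 48%, 74%)


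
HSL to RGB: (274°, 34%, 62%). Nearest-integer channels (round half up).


H=274°, S=0.34, L=0.62
C = (1-|2L-1|)×S = (1-|0.24|)×0.34 = 0.2584
H' = H/60 = 274/60 ≈ 4.5667; X = C×(1-|H' mod 2 - 1|) ≈ 0.1464
m = L - C/2 = 0.62 - 0.1292 = 0.4908
Sector ⌊H'⌋ = 4 → (R',G',B') = (≈0.1464, 0.0, 0.2584)
RGB = ((R'+m)×255, (G'+m)×255, (B'+m)×255) = (162.4928, 125.154, 191.046)
Round half up → RGB(162, 125, 191)


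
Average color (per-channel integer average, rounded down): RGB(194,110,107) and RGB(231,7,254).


Midpoint: each channel = ⌊(C₁+C₂)/2⌋
R: ⌊(194+231)/2⌋ = 212
G: ⌊(110+7)/2⌋ = 58
B: ⌊(107+254)/2⌋ = 180
= RGB(212, 58, 180)


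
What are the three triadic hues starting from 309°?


Triadic: equally spaced at 120° intervals
H1 = 309°
H2 = (309 + 120) mod 360 = 69°
H3 = (309 + 240) mod 360 = 189°
Triadic = 309°, 69°, 189°


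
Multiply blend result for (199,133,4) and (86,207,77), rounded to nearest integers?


Multiply: C = A×B/255, rounded to nearest integer
R: 199×86/255 = 17114/255 ≈ 67.114 → 67
G: 133×207/255 = 27531/255 ≈ 107.965 → 108
B: 4×77/255 = 308/255 ≈ 1.208 → 1
= RGB(67, 108, 1)


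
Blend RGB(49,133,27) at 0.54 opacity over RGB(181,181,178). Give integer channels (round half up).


C = α×F + (1-α)×B, with 1-α = 0.46
R: 0.54×49 + 0.46×181 = 26.46 + 83.26 = 109.72 → 110
G: 0.54×133 + 0.46×181 = 71.82 + 83.26 = 155.08 → 155
B: 0.54×27 + 0.46×178 = 14.58 + 81.88 = 96.46 → 96
= RGB(110, 155, 96)


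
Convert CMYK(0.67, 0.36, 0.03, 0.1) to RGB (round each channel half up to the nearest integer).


R = 255 × (1-C) × (1-K) = 255 × 0.33 × 0.90 = 75.735 → 76
G = 255 × (1-M) × (1-K) = 255 × 0.64 × 0.90 = 146.88 → 147
B = 255 × (1-Y) × (1-K) = 255 × 0.97 × 0.90 = 222.615 → 223
= RGB(76, 147, 223)


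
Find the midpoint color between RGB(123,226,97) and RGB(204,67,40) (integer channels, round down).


Midpoint: each channel = ⌊(C₁+C₂)/2⌋
R: ⌊(123+204)/2⌋ = 163
G: ⌊(226+67)/2⌋ = 146
B: ⌊(97+40)/2⌋ = 68
= RGB(163, 146, 68)


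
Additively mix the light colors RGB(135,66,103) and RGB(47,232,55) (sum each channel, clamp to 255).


Additive: each channel = min(255, C₁+C₂)
R: 135+47 = 182 → 182
G: 66+232 = 298 → 255
B: 103+55 = 158 → 158
= RGB(182, 255, 158)


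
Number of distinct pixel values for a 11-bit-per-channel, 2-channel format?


Total bits = 11 bits/channel × 2 channels = 22 bits
Distinct pixel values = 2^22
= 4,194,304 pixel values


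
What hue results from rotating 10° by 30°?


New hue = (H + rotation) mod 360
New hue = (10 + 30) mod 360
= 40 mod 360
= 40°


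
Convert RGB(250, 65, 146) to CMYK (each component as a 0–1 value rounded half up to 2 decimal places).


R'=250/255≈0.9804, G'=65/255≈0.2549, B'=146/255≈0.5725
K = 1 - max(R',G',B') = 1 - 250/255 = 5/255 = 0.01960… → 0.02
(1-R'-K)/(1-K) simplifies to (max-R)/max with max = 250:
C = (250-250)/250 = 0/250 = 0 → 0.00
M = (250-65)/250 = 185/250 = 0.74 → 0.74
Y = (250-146)/250 = 104/250 = 0.416 → 0.42
= CMYK(0.00, 0.74, 0.42, 0.02)


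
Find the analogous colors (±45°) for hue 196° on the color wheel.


Base hue: 196°
Left analog: (196 - 45) mod 360 = 151°
Right analog: (196 + 45) mod 360 = 241°
Analogous hues = 151° and 241°


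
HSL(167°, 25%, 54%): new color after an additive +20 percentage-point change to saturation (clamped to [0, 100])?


Original S = 25%
Adjustment = +20 percentage points
New S = 25 + (20) = 45
Clamp to [0, 100] → 45
= HSL(167°, 45%, 54%)


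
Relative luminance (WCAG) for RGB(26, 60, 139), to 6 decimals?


Linearize each channel (sRGB transfer function): c = v/255; c_lin = c/12.92 if c ≤ 0.04045, else ((c+0.055)/1.055)^2.4
  R: 26/255 ≈ 0.101961 > 0.04045 → ((0.101961+0.055)/1.055)^2.4 ≈ 0.010330
  G: 60/255 ≈ 0.235294 > 0.04045 → ((0.235294+0.055)/1.055)^2.4 ≈ 0.045186
  B: 139/255 ≈ 0.545098 > 0.04045 → ((0.545098+0.055)/1.055)^2.4 ≈ 0.258183
R_lin = 0.010330, G_lin = 0.045186, B_lin = 0.258183
L = 0.2126×R + 0.7152×G + 0.0722×B
L = 0.2126×0.010330 + 0.7152×0.045186 + 0.0722×0.258183
L ≈ 0.053154


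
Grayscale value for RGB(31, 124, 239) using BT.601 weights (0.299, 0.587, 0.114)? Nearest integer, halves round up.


Gray = 0.299×R + 0.587×G + 0.114×B
Gray = 0.299×31 + 0.587×124 + 0.114×239
Gray = 9.269 + 72.788 + 27.246
Gray = 109.303 → round half up → 109
Gray = 109


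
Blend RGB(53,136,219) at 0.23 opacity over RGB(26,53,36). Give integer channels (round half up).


C = α×F + (1-α)×B, with 1-α = 0.77
R: 0.23×53 + 0.77×26 = 12.19 + 20.02 = 32.21 → 32
G: 0.23×136 + 0.77×53 = 31.28 + 40.81 = 72.09 → 72
B: 0.23×219 + 0.77×36 = 50.37 + 27.72 = 78.09 → 78
= RGB(32, 72, 78)


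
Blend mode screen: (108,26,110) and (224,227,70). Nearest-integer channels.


Screen: C = 255 - (255-A)×(255-B)/255, rounded to nearest integer
R: 255 - (255-108)×(255-224)/255 = 255 - 4557/255 ≈ 255 - 17.871 = 237.129 → 237
G: 255 - (255-26)×(255-227)/255 = 255 - 6412/255 ≈ 255 - 25.145 = 229.855 → 230
B: 255 - (255-110)×(255-70)/255 = 255 - 26825/255 ≈ 255 - 105.196 = 149.804 → 150
= RGB(237, 230, 150)


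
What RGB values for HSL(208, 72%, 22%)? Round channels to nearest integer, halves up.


H=208°, S=0.72, L=0.22
C = (1-|2L-1|)×S = (1-|-0.56|)×0.72 = 0.3168
H' = H/60 = 208/60 ≈ 3.4667; X = C×(1-|H' mod 2 - 1|) = 0.16896
m = L - C/2 = 0.22 - 0.1584 = 0.0616
Sector ⌊H'⌋ = 3 → (R',G',B') = (0.0, 0.16896, 0.3168)
RGB = ((R'+m)×255, (G'+m)×255, (B'+m)×255) = (15.708, 58.7928, 96.492)
Round half up → RGB(16, 59, 96)


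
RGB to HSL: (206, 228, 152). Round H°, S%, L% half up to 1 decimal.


Normalize: R'=206/255≈0.8078, G'=228/255≈0.8941, B'=152/255≈0.5961
Max=228/255, Min=152/255, Δ=Max-Min=76/255
L = (Max+Min)/2 = (228+152)/510 = 380/510 = 0.74509… → L = 74.5%
L > 0.5 → S = Δ/(2-Max-Min) = 76/(510-228-152) = 76/130 = 0.58461… → S = 58.5%
(the 1/255 factors cancel in S and H, so raw channel differences can be used)
Max is G' → H = 60 × ((B-R)/Δ + 2) = 60 × ((152-206)/76 + 2)
  -54/76 + 2 = -0.7105… + 2 = 1.2894…
  H = 60 × 1.2894… = 77.368…° → H = 77.4°
= HSL(77.4°, 58.5%, 74.5%)


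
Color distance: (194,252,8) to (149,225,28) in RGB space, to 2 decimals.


d = √[(R₁-R₂)² + (G₁-G₂)² + (B₁-B₂)²]
d = √[(194-149)² + (252-225)² + (8-28)²]
d = √[2025 + 729 + 400]
d = √3154
d ≈ 56.16


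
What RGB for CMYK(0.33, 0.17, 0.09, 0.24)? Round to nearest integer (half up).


R = 255 × (1-C) × (1-K) = 255 × 0.67 × 0.76 = 129.846 → 130
G = 255 × (1-M) × (1-K) = 255 × 0.83 × 0.76 = 160.854 → 161
B = 255 × (1-Y) × (1-K) = 255 × 0.91 × 0.76 = 176.358 → 176
= RGB(130, 161, 176)


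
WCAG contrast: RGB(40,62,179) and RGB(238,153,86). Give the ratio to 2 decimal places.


Linearize each sRGB channel c=v/255: c/12.92 if c ≤ 0.04045 else ((c+0.055)/1.055)^2.4
L = 0.2126×R_lin + 0.7152×G_lin + 0.0722×B_lin
Color 1 (40,62,179):
  R=40: 40/255≈0.1569 > 0.04045 → ((0.1569+0.055)/1.055)^2.4 ≈ 0.02122
  G=62: 62/255≈0.2431 > 0.04045 → ((0.2431+0.055)/1.055)^2.4 ≈ 0.04817
  B=179: 179/255≈0.7020 > 0.04045 → ((0.7020+0.055)/1.055)^2.4 ≈ 0.45079
  L1 = 0.2126×0.02122 + 0.7152×0.04817 + 0.0722×0.45079 ≈ 0.07151
Color 2 (238,153,86):
  R=238: 238/255≈0.9333 > 0.04045 → ((0.9333+0.055)/1.055)^2.4 ≈ 0.85499
  G=153: 153/255≈0.6000 > 0.04045 → ((0.6000+0.055)/1.055)^2.4 ≈ 0.31855
  B=86: 86/255≈0.3373 > 0.04045 → ((0.3373+0.055)/1.055)^2.4 ≈ 0.09306
  L2 = 0.2126×0.85499 + 0.7152×0.31855 + 0.0722×0.09306 ≈ 0.41631
Lighter = 0.41631, Darker = 0.07151
Ratio = (L_lighter + 0.05) / (L_darker + 0.05)
Ratio = (0.41631 + 0.05) / (0.07151 + 0.05) = 0.46631 / 0.12151 ≈ 3.8377
Ratio ≈ 3.84:1


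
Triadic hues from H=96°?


Triadic: equally spaced at 120° intervals
H1 = 96°
H2 = (96 + 120) mod 360 = 216°
H3 = (96 + 240) mod 360 = 336°
Triadic = 96°, 216°, 336°


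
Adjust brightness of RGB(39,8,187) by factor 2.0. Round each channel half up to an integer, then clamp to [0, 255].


Multiply each channel by 2.0, round half up, clamp to [0, 255]
R: 39×2.0 = 78
G: 8×2.0 = 16
B: 187×2.0 = 374 → clamp → 255
= RGB(78, 16, 255)


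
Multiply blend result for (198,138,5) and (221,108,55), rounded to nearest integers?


Multiply: C = A×B/255, rounded to nearest integer
R: 198×221/255 = 43758/255 ≈ 171.600 → 172
G: 138×108/255 = 14904/255 ≈ 58.447 → 58
B: 5×55/255 = 275/255 ≈ 1.078 → 1
= RGB(172, 58, 1)


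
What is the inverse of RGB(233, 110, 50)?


Invert: (255-R, 255-G, 255-B)
R: 255-233 = 22
G: 255-110 = 145
B: 255-50 = 205
= RGB(22, 145, 205)


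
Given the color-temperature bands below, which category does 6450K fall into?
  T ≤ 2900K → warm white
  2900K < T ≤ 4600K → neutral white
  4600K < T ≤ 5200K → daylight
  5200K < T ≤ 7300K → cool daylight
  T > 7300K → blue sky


Temperature: 6450K
5200K < 6450K ≤ 7300K → cool daylight
Classification: cool daylight


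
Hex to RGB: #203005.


20 → 32 (R)
30 → 48 (G)
05 → 5 (B)
= RGB(32, 48, 5)


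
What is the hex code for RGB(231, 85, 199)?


R = 231 → E7 (hex)
G = 85 → 55 (hex)
B = 199 → C7 (hex)
Hex = #E755C7


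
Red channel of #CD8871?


Color: #CD8871
R = CD = 205
G = 88 = 136
B = 71 = 113
Red = 205


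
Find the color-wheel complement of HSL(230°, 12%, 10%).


Complement = opposite side of color wheel = hue + 180°
H' = (230 + 180) mod 360 = 50°
S and L unchanged.
= HSL(50°, 12%, 10%)


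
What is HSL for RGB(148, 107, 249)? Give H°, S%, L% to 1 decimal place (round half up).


Normalize: R'=148/255≈0.5804, G'=107/255≈0.4196, B'=249/255≈0.9765
Max=249/255, Min=107/255, Δ=Max-Min=142/255
L = (Max+Min)/2 = (249+107)/510 = 356/510 = 0.69803… → L = 69.8%
L > 0.5 → S = Δ/(2-Max-Min) = 142/(510-249-107) = 142/154 = 0.92207… → S = 92.2%
(the 1/255 factors cancel in S and H, so raw channel differences can be used)
Max is B' → H = 60 × ((R-G)/Δ + 4) = 60 × ((148-107)/142 + 4)
  41/142 + 4 = 0.2887… + 4 = 4.2887…
  H = 60 × 4.2887… = 257.323…° → H = 257.3°
= HSL(257.3°, 92.2%, 69.8%)


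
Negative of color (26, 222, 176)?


Invert: (255-R, 255-G, 255-B)
R: 255-26 = 229
G: 255-222 = 33
B: 255-176 = 79
= RGB(229, 33, 79)


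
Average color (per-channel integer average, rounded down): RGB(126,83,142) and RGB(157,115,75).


Midpoint: each channel = ⌊(C₁+C₂)/2⌋
R: ⌊(126+157)/2⌋ = 141
G: ⌊(83+115)/2⌋ = 99
B: ⌊(142+75)/2⌋ = 108
= RGB(141, 99, 108)


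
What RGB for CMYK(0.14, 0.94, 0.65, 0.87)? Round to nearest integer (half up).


R = 255 × (1-C) × (1-K) = 255 × 0.86 × 0.13 = 28.509 → 29
G = 255 × (1-M) × (1-K) = 255 × 0.06 × 0.13 = 1.989 → 2
B = 255 × (1-Y) × (1-K) = 255 × 0.35 × 0.13 = 11.6025 → 12
= RGB(29, 2, 12)


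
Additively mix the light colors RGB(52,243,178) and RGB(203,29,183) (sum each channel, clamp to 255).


Additive: each channel = min(255, C₁+C₂)
R: 52+203 = 255 → 255
G: 243+29 = 272 → 255
B: 178+183 = 361 → 255
= RGB(255, 255, 255)


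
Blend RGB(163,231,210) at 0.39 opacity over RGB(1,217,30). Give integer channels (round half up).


C = α×F + (1-α)×B, with 1-α = 0.61
R: 0.39×163 + 0.61×1 = 63.57 + 0.61 = 64.18 → 64
G: 0.39×231 + 0.61×217 = 90.09 + 132.37 = 222.46 → 222
B: 0.39×210 + 0.61×30 = 81.90 + 18.30 = 100.20 → 100
= RGB(64, 222, 100)


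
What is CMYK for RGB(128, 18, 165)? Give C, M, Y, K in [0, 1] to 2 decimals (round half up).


R'=128/255≈0.5020, G'=18/255≈0.0706, B'=165/255≈0.6471
K = 1 - max(R',G',B') = 1 - 165/255 = 90/255 = 0.35294… → 0.35
(1-R'-K)/(1-K) simplifies to (max-R)/max with max = 165:
C = (165-128)/165 = 37/165 = 0.22424… → 0.22
M = (165-18)/165 = 147/165 = 0.89090… → 0.89
Y = (165-165)/165 = 0/165 = 0 → 0.00
= CMYK(0.22, 0.89, 0.00, 0.35)


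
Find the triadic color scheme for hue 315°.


Triadic: equally spaced at 120° intervals
H1 = 315°
H2 = (315 + 120) mod 360 = 75°
H3 = (315 + 240) mod 360 = 195°
Triadic = 315°, 75°, 195°


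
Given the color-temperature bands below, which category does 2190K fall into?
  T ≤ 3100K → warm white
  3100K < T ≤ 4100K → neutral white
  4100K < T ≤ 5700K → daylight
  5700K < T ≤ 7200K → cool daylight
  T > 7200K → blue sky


Temperature: 2190K
2190K ≤ 3100K → warm white
Classification: warm white


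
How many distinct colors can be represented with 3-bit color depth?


Colors = 2^bits = 2^3
= 8 colors


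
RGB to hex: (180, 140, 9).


R = 180 → B4 (hex)
G = 140 → 8C (hex)
B = 9 → 09 (hex)
Hex = #B48C09


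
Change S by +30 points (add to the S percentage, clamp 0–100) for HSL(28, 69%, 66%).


Original S = 69%
Adjustment = +30 percentage points
New S = 69 + (30) = 99
Clamp to [0, 100] → 99
= HSL(28°, 99%, 66%)


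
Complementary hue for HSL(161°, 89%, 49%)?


Complement = opposite side of color wheel = hue + 180°
H' = (161 + 180) mod 360 = 341°
S and L unchanged.
= HSL(341°, 89%, 49%)


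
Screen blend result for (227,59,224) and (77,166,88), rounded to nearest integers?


Screen: C = 255 - (255-A)×(255-B)/255, rounded to nearest integer
R: 255 - (255-227)×(255-77)/255 = 255 - 4984/255 ≈ 255 - 19.545 = 235.455 → 235
G: 255 - (255-59)×(255-166)/255 = 255 - 17444/255 ≈ 255 - 68.408 = 186.592 → 187
B: 255 - (255-224)×(255-88)/255 = 255 - 5177/255 ≈ 255 - 20.302 = 234.698 → 235
= RGB(235, 187, 235)


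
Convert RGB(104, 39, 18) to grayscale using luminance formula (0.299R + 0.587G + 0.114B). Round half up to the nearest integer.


Gray = 0.299×R + 0.587×G + 0.114×B
Gray = 0.299×104 + 0.587×39 + 0.114×18
Gray = 31.096 + 22.893 + 2.052
Gray = 56.041 → round half up → 56
Gray = 56


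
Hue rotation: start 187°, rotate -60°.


New hue = (H + rotation) mod 360
New hue = (187 -60) mod 360
= 127 mod 360
= 127°


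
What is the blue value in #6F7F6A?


Color: #6F7F6A
R = 6F = 111
G = 7F = 127
B = 6A = 106
Blue = 106


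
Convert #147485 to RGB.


14 → 20 (R)
74 → 116 (G)
85 → 133 (B)
= RGB(20, 116, 133)


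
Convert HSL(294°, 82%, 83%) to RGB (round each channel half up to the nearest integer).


H=294°, S=0.82, L=0.83
C = (1-|2L-1|)×S = (1-|0.66|)×0.82 = 0.2788
H' = H/60 = 294/60 ≈ 4.9000; X = C×(1-|H' mod 2 - 1|) = 0.25092
m = L - C/2 = 0.83 - 0.1394 = 0.6906
Sector ⌊H'⌋ = 4 → (R',G',B') = (0.25092, 0.0, 0.2788)
RGB = ((R'+m)×255, (G'+m)×255, (B'+m)×255) = (240.0876, 176.103, 247.197)
Round half up → RGB(240, 176, 247)


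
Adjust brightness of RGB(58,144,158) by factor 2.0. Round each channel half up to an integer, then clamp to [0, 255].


Multiply each channel by 2.0, round half up, clamp to [0, 255]
R: 58×2.0 = 116
G: 144×2.0 = 288 → clamp → 255
B: 158×2.0 = 316 → clamp → 255
= RGB(116, 255, 255)
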